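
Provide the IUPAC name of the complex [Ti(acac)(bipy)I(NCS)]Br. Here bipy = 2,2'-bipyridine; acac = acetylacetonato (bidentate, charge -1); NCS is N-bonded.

(acetylacetonato)(2,2'-bipyridine)iodoisothiocyanatotitanium(IV) bromide

The 1 bromide counter-ion carries a total charge of -1, so each complex ion is 1+.
Ligand charges: 1×2,2'-bipyridine (neutral), 1×acetylacetonato (-1 each), 1×iodo (-1 each), 1×isothiocyanato (-1 each); total -3. So Ti + (-3) = 1+, giving Ti = +4.
Ligands are named alphabetically: acetylacetonato before bipyridine before iodo before isothiocyanato.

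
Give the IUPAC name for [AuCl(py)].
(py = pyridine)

chloro(pyridine)gold(I)

There is no counter-ion, so the complex is neutral overall.
Ligand charges: 1×pyridine (neutral), 1×chloro (-1 each); total -1. So Au + (-1) = 0, giving Au = +1.
Ligands are named alphabetically: chloro before pyridine.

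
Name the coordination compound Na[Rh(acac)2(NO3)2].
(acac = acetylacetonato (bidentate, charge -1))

sodium bis(acetylacetonato)dinitratorhodate(III)

The 1 sodium counter-ion carries a total charge of +1, so each complex ion is 1−.
Ligand charges: 2×acetylacetonato (-1 each), 2×nitrato (-1 each); total -4. So Rh + (-4) = 1−, giving Rh = +3.
Ligands are named alphabetically: acetylacetonato before nitrato.
The complex ion is anionic, so rhodium takes the -ate form rhodate(III).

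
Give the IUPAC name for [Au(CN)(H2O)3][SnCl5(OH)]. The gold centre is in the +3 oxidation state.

Both ions are complex: the cation is named first with the plain metal name, the anion second with the -ate form; each ion's ligands are alphabetised independently.
Au is given as +3; the cation's ligand charges sum to -1, so the complex cation is 2+.
A 1:1 salt means the anion carries the equal and opposite charge, 2−.
Anion: ligand charges sum to -6; for the ion to be 2−, Sn = +4.

triaquacyanogold(III) pentachlorohydroxostannate(IV)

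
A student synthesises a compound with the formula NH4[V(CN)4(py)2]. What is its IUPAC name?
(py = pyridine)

The 1 ammonium counter-ion carries a total charge of +1, so each complex ion is 1−.
Ligand charges: 4×cyano (-1 each), 2×pyridine (neutral); total -4. So V + (-4) = 1−, giving V = +3.
Ligands are named alphabetically: cyano before pyridine.
The complex ion is anionic, so vanadium takes the -ate form vanadate(III).

ammonium tetracyanobis(pyridine)vanadate(III)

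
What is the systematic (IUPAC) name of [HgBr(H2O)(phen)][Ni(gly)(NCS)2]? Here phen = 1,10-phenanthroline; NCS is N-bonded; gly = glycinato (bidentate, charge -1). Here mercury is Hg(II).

Hg is given as +2; the cation's ligand charges sum to -1, so the complex cation is 1+.
A 1:1 salt means the anion carries the equal and opposite charge, 1−.
Anion: ligand charges sum to -3; for the ion to be 1−, Ni = +2.

aquabromo(1,10-phenanthroline)mercury(II) (glycinato)diisothiocyanatonickelate(II)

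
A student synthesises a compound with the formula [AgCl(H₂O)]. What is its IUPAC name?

aquachlorosilver(I)

There is no counter-ion, so the complex is neutral overall.
Ligand charges: 1×chloro (-1 each), 1×aqua (neutral); total -1. So Ag + (-1) = 0, giving Ag = +1.
Ligands are named alphabetically: aqua before chloro.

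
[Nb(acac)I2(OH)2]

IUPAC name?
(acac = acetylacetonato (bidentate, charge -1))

(acetylacetonato)dihydroxodiiodoniobium(V)

There is no counter-ion, so the complex is neutral overall.
Ligand charges: 2×iodo (-1 each), 1×acetylacetonato (-1 each), 2×hydroxo (-1 each); total -5. So Nb + (-5) = 0, giving Nb = +5.
Ligands are named alphabetically: acetylacetonato before hydroxo before iodo.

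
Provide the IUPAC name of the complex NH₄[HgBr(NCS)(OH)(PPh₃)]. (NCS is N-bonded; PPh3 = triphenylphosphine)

The 1 ammonium counter-ion carries a total charge of +1, so each complex ion is 1−.
Ligand charges: 1×isothiocyanato (-1 each), 1×hydroxo (-1 each), 1×triphenylphosphine (neutral), 1×bromo (-1 each); total -3. So Hg + (-3) = 1−, giving Hg = +2.
The complex ion is anionic, so mercury takes the -ate form mercurate(II).

ammonium bromohydroxoisothiocyanato(triphenylphosphine)mercurate(II)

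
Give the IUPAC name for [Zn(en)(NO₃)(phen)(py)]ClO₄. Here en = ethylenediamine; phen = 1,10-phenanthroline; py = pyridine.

(ethylenediamine)nitrato(1,10-phenanthroline)(pyridine)zinc(II) perchlorate

The 1 perchlorate counter-ion carries a total charge of -1, so each complex ion is 1+.
Ligand charges: 1×nitrato (-1 each), 1×ethylenediamine (neutral), 1×1,10-phenanthroline (neutral), 1×pyridine (neutral); total -1. So Zn + (-1) = 1+, giving Zn = +2.
Ligands are named alphabetically: ethylenediamine before nitrato before phenanthroline before pyridine.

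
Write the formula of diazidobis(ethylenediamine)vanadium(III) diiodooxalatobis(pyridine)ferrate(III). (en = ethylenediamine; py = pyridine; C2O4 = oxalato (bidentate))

[V(en)2(N3)2][Fe(C2O4)I2(py)2]

Cation [V…]: ligand charges -2, V(III) ⇒ ion charge 1+.
Anion [Fe…]: ligand charges -4, Fe(III) ⇒ ion charge 1−.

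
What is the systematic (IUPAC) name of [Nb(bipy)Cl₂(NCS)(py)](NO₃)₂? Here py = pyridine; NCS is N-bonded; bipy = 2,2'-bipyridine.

The 2 nitrate counter-ions carry a total charge of -2, so each complex ion is 2+.
Ligand charges: 2×chloro (-1 each), 1×pyridine (neutral), 1×isothiocyanato (-1 each), 1×2,2'-bipyridine (neutral); total -3. So Nb + (-3) = 2+, giving Nb = +5.
Ligands are named alphabetically: bipyridine before chloro before isothiocyanato before pyridine.

(2,2'-bipyridine)dichloroisothiocyanato(pyridine)niobium(V) nitrate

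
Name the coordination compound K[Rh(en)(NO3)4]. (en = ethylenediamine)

potassium (ethylenediamine)tetranitratorhodate(III)

The 1 potassium counter-ion carries a total charge of +1, so each complex ion is 1−.
Ligand charges: 4×nitrato (-1 each), 1×ethylenediamine (neutral); total -4. So Rh + (-4) = 1−, giving Rh = +3.
Ligands are named alphabetically: ethylenediamine before nitrato.
The complex ion is anionic, so rhodium takes the -ate form rhodate(III).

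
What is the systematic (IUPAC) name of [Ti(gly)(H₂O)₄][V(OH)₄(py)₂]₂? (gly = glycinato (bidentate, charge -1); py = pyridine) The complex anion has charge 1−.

The complex anion is given as 1−; its ligand charges sum to -4, so V = +3.
With 2 anions per cation, the cation must be 2×1 = 2+.
Cation: ligand charges sum to -1; for the ion to be 2+, Ti = +3.

tetraaqua(glycinato)titanium(III) tetrahydroxobis(pyridine)vanadate(III)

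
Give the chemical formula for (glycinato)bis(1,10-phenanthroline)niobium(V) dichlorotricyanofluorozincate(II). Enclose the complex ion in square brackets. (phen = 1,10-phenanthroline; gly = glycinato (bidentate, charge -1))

[Nb(gly)(phen)2][ZnCl2(CN)3F]

Cation [Nb…]: ligand charges -1, Nb(V) ⇒ ion charge 4+.
Anion [Zn…]: ligand charges -6, Zn(II) ⇒ ion charge 4−.
One 4+ cation balances one 4− anion.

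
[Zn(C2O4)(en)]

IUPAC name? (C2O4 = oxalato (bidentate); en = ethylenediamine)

(ethylenediamine)oxalatozinc(II)

There is no counter-ion, so the complex is neutral overall.
Ligand charges: 1×oxalato (-2 each), 1×ethylenediamine (neutral); total -2. So Zn + (-2) = 0, giving Zn = +2.
Ligands are named alphabetically: ethylenediamine before oxalato.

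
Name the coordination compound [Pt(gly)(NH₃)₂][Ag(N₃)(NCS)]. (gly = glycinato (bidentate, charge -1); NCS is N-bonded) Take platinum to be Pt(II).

diammine(glycinato)platinum(II) azidoisothiocyanatoargentate(I)

Both ions are complex: the cation is named first with the plain metal name, the anion second with the -ate form; each ion's ligands are alphabetised independently.
Pt is given as +2; the cation's ligand charges sum to -1, so the complex cation is 1+.
A 1:1 salt means the anion carries the equal and opposite charge, 1−.
Anion: ligand charges sum to -2; for the ion to be 1−, Ag = +1.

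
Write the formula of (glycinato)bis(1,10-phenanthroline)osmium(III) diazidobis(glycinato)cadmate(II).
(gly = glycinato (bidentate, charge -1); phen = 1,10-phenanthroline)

[Os(gly)(phen)2][Cd(gly)2(N3)2]

Cation [Os…]: ligand charges -1, Os(III) ⇒ ion charge 2+.
Anion [Cd…]: ligand charges -4, Cd(II) ⇒ ion charge 2−.
One 2+ cation balances one 2− anion.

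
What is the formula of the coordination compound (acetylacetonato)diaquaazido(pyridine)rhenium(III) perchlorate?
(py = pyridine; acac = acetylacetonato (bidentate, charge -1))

Ligands: 2 aqua (H2O, neutral), 1 pyridine (py, neutral), 1 azido (N3, -1), 1 acetylacetonato (acac, -1). Ligand charge sum = -2.
With Re in oxidation state +3, the complex ion is [Re...]^1+.
Charge balance with perchlorate (-1) requires 1 complex ion per 1 perchlorate.

[Re(acac)(H2O)2(N3)(py)]ClO4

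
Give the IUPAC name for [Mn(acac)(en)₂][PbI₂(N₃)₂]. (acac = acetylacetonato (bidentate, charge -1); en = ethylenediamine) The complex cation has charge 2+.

The complex cation is given as 2+; its ligand charges sum to -1, so Mn = +3.
A 1:1 salt means the anion carries the equal and opposite charge, 2−.
Anion: ligand charges sum to -4; for the ion to be 2−, Pb = +2.

(acetylacetonato)bis(ethylenediamine)manganese(III) diazidodiiodoplumbate(II)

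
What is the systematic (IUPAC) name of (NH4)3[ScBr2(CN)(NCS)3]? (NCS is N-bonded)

The 3 ammonium counter-ions carry a total charge of +3, so each complex ion is 3−.
Ligand charges: 3×isothiocyanato (-1 each), 2×bromo (-1 each), 1×cyano (-1 each); total -6. So Sc + (-6) = 3−, giving Sc = +3.
Ligands are named alphabetically: bromo before cyano before isothiocyanato.
The complex ion is anionic, so scandium takes the -ate form scandate(III).

ammonium dibromocyanotriisothiocyanatoscandate(III)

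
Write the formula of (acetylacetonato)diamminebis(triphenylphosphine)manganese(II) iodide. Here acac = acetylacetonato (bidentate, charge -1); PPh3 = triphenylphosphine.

[Mn(acac)(NH3)2(PPh3)2]I

Ligands: 1 acetylacetonato (acac, -1), 2 ammine (NH3, neutral), 2 triphenylphosphine (PPh3, neutral). Ligand charge sum = -1.
With Mn in oxidation state +2, the complex ion is [Mn...]^1+.
Charge balance with iodide (-1) requires 1 complex ion per 1 iodide.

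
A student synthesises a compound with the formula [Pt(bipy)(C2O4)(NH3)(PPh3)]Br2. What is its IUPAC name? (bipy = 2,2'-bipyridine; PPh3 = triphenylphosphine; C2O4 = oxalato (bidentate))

ammine(2,2'-bipyridine)oxalato(triphenylphosphine)platinum(IV) bromide

The 2 bromide counter-ions carry a total charge of -2, so each complex ion is 2+.
Ligand charges: 1×2,2'-bipyridine (neutral), 1×triphenylphosphine (neutral), 1×oxalato (-2 each), 1×ammine (neutral); total -2. So Pt + (-2) = 2+, giving Pt = +4.
Ligands are named alphabetically: ammine before bipyridine before oxalato before triphenylphosphine.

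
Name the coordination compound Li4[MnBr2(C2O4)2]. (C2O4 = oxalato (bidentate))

The 4 lithium counter-ions carry a total charge of +4, so each complex ion is 4−.
Ligand charges: 2×oxalato (-2 each), 2×bromo (-1 each); total -6. So Mn + (-6) = 4−, giving Mn = +2.
Ligands are named alphabetically: bromo before oxalato.
The complex ion is anionic, so manganese takes the -ate form manganate(II).

lithium dibromodioxalatomanganate(II)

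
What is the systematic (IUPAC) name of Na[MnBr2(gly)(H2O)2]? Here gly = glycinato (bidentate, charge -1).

sodium diaquadibromo(glycinato)manganate(II)

The 1 sodium counter-ion carries a total charge of +1, so each complex ion is 1−.
Ligand charges: 1×glycinato (-1 each), 2×aqua (neutral), 2×bromo (-1 each); total -3. So Mn + (-3) = 1−, giving Mn = +2.
Ligands are named alphabetically: aqua before bromo before glycinato.
The complex ion is anionic, so manganese takes the -ate form manganate(II).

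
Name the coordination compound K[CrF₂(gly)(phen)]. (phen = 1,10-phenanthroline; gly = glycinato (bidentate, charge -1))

potassium difluoro(glycinato)(1,10-phenanthroline)chromate(II)

The 1 potassium counter-ion carries a total charge of +1, so each complex ion is 1−.
Ligand charges: 1×1,10-phenanthroline (neutral), 2×fluoro (-1 each), 1×glycinato (-1 each); total -3. So Cr + (-3) = 1−, giving Cr = +2.
The complex ion is anionic, so chromium takes the -ate form chromate(II).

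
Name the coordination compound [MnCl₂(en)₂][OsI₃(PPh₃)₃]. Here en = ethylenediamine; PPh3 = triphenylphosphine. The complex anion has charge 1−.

Both ions are complex: the cation is named first with the plain metal name, the anion second with the -ate form; each ion's ligands are alphabetised independently.
The complex anion is given as 1−; its ligand charges sum to -3, so Os = +2.
A 1:1 salt means the cation carries the equal and opposite charge, 1+.
Cation: ligand charges sum to -2; for the ion to be 1+, Mn = +3.

dichlorobis(ethylenediamine)manganese(III) triiodotris(triphenylphosphine)osmate(II)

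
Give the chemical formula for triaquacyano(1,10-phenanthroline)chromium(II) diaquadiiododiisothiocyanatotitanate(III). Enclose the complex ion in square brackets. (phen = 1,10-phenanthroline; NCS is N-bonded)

Cation [Cr…]: ligand charges -1, Cr(II) ⇒ ion charge 1+.
Anion [Ti…]: ligand charges -4, Ti(III) ⇒ ion charge 1−.
One 1+ cation balances one 1− anion.

[Cr(CN)(H2O)3(phen)][Ti(H2O)2I2(NCS)2]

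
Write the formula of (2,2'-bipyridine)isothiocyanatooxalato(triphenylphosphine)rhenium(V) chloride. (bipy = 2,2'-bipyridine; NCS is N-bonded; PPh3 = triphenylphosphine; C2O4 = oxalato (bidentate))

Ligands: 1 2,2'-bipyridine (bipy, neutral), 1 isothiocyanato (NCS, -1), 1 triphenylphosphine (PPh3, neutral), 1 oxalato (C2O4, -2). Ligand charge sum = -3.
With Re in oxidation state +5, the complex ion is [Re...]^2+.
Charge balance with chloride (-1) requires 1 complex ion per 2 chloride.

[Re(bipy)(C2O4)(NCS)(PPh3)]Cl2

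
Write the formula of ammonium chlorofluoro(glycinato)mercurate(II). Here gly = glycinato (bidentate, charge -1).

NH4[HgClF(gly)]

Ligands: 1 fluoro (F, -1), 1 glycinato (gly, -1), 1 chloro (Cl, -1). Ligand charge sum = -3.
With Hg in oxidation state +2, the complex ion is [Hg...]^1−.
Charge balance with ammonium (+1) requires 1 complex ion per 1 ammonium.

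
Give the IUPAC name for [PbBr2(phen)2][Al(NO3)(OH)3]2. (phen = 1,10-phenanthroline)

dibromobis(1,10-phenanthroline)lead(IV) trihydroxonitratoaluminate(III)

Aluminium is always +3 in its complexes; the anion's ligand charges sum to -4, so the complex anion is 1−.
With 2 anions per cation, the cation must be 2×1 = 2+.
Cation: ligand charges sum to -2; for the ion to be 2+, Pb = +4.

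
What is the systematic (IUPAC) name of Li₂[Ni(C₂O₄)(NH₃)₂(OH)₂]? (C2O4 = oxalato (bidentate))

lithium diamminedihydroxooxalatonickelate(II)

The 2 lithium counter-ions carry a total charge of +2, so each complex ion is 2−.
Ligand charges: 2×ammine (neutral), 1×oxalato (-2 each), 2×hydroxo (-1 each); total -4. So Ni + (-4) = 2−, giving Ni = +2.
Ligands are named alphabetically: ammine before hydroxo before oxalato.
The complex ion is anionic, so nickel takes the -ate form nickelate(II).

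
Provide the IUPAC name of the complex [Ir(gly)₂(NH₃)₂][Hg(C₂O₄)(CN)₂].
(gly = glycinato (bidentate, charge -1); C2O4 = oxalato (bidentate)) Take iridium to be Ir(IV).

diamminebis(glycinato)iridium(IV) dicyanooxalatomercurate(II)

Ir is given as +4; the cation's ligand charges sum to -2, so the complex cation is 2+.
A 1:1 salt means the anion carries the equal and opposite charge, 2−.
Anion: ligand charges sum to -4; for the ion to be 2−, Hg = +2.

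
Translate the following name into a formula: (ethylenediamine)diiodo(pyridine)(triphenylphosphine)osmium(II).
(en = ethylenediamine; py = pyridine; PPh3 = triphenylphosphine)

Ligands: 1 ethylenediamine (en, neutral), 1 pyridine (py, neutral), 1 triphenylphosphine (PPh3, neutral), 2 iodo (I, -1). Ligand charge sum = -2.
With Os in oxidation state +2, the complex ion is [Os...].

[Os(en)I2(PPh3)(py)]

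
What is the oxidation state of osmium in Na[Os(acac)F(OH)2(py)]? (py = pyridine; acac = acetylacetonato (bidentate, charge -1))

+3

1 sodium outside the brackets (+1 each) → the complex ion is 1−.
Ligand charges: 1×py neutral; 1×acac = -1; 2×OH = -2; 1×F = -1; sum -4.
Os + (-4) = 1− ⇒ Os is +3.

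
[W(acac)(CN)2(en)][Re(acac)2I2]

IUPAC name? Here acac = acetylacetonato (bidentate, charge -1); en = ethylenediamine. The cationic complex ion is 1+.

Both ions are complex: the cation is named first with the plain metal name, the anion second with the -ate form; each ion's ligands are alphabetised independently.
The complex cation is given as 1+; its ligand charges sum to -3, so W = +4.
A 1:1 salt means the anion carries the equal and opposite charge, 1−.
Anion: ligand charges sum to -4; for the ion to be 1−, Re = +3.

(acetylacetonato)dicyano(ethylenediamine)tungsten(IV) bis(acetylacetonato)diiodorhenate(III)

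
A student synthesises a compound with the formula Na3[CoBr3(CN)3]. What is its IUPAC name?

The 3 sodium counter-ions carry a total charge of +3, so each complex ion is 3−.
Ligand charges: 3×cyano (-1 each), 3×bromo (-1 each); total -6. So Co + (-6) = 3−, giving Co = +3.
The complex ion is anionic, so cobalt takes the -ate form cobaltate(III).

sodium tribromotricyanocobaltate(III)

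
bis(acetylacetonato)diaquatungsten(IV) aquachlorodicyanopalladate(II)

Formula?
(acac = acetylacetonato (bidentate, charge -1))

Cation [W…]: ligand charges -2, W(IV) ⇒ ion charge 2+.
Anion [Pd…]: ligand charges -3, Pd(II) ⇒ ion charge 1−.

[W(acac)2(H2O)2][PdCl(CN)2(H2O)]2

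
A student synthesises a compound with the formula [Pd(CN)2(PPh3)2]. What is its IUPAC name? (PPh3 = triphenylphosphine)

There is no counter-ion, so the complex is neutral overall.
Ligand charges: 2×cyano (-1 each), 2×triphenylphosphine (neutral); total -2. So Pd + (-2) = 0, giving Pd = +2.
Ligands are named alphabetically: cyano before triphenylphosphine.

dicyanobis(triphenylphosphine)palladium(II)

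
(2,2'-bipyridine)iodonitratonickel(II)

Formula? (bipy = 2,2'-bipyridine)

Ligands: 1 nitrato (NO3, -1), 1 iodo (I, -1), 1 2,2'-bipyridine (bipy, neutral). Ligand charge sum = -2.
With Ni in oxidation state +2, the complex ion is [Ni...].

[Ni(bipy)I(NO3)]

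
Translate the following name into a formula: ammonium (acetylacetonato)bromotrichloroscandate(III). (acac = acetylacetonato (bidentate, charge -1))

(NH4)2[Sc(acac)BrCl3]

Ligands: 1 acetylacetonato (acac, -1), 1 bromo (Br, -1), 3 chloro (Cl, -1). Ligand charge sum = -5.
With Sc in oxidation state +3, the complex ion is [Sc...]^2−.
Charge balance with ammonium (+1) requires 1 complex ion per 2 ammonium.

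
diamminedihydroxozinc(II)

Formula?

[Zn(NH3)2(OH)2]

Ligands: 2 hydroxo (OH, -1), 2 ammine (NH3, neutral). Ligand charge sum = -2.
With Zn in oxidation state +2, the complex ion is [Zn...].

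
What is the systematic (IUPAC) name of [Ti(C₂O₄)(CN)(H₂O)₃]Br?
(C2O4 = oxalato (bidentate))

The 1 bromide counter-ion carries a total charge of -1, so each complex ion is 1+.
Ligand charges: 3×aqua (neutral), 1×oxalato (-2 each), 1×cyano (-1 each); total -3. So Ti + (-3) = 1+, giving Ti = +4.
Ligands are named alphabetically: aqua before cyano before oxalato.

triaquacyanooxalatotitanium(IV) bromide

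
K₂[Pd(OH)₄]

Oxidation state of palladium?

+2

2 potassium outside the brackets (+1 each) → the complex ion is 2−.
Ligand charges: 4×OH = -4; sum -4.
Pd + (-4) = 2− ⇒ Pd is +2.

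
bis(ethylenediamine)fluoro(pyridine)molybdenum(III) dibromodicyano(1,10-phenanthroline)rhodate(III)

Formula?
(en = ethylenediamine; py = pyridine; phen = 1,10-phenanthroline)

Cation [Mo…]: ligand charges -1, Mo(III) ⇒ ion charge 2+.
Anion [Rh…]: ligand charges -4, Rh(III) ⇒ ion charge 1−.
One 2+ cation requires 2 of the 1− anion.

[Mo(en)2F(py)][RhBr2(CN)2(phen)]2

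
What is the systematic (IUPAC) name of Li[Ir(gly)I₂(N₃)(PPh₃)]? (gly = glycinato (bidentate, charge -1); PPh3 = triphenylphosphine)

lithium azido(glycinato)diiodo(triphenylphosphine)iridate(III)

The 1 lithium counter-ion carries a total charge of +1, so each complex ion is 1−.
Ligand charges: 1×glycinato (-1 each), 1×triphenylphosphine (neutral), 2×iodo (-1 each), 1×azido (-1 each); total -4. So Ir + (-4) = 1−, giving Ir = +3.
The complex ion is anionic, so iridium takes the -ate form iridate(III).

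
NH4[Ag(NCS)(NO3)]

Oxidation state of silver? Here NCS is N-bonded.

1 ammonium outside the brackets (+1 each) → the complex ion is 1−.
Ligand charges: 1×NO3 = -1; 1×NCS = -1; sum -2.
Ag + (-2) = 1− ⇒ Ag is +1.

+1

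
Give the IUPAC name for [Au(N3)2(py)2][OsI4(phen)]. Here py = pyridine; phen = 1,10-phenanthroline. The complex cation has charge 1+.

diazidobis(pyridine)gold(III) tetraiodo(1,10-phenanthroline)osmate(III)

Both ions are complex: the cation is named first with the plain metal name, the anion second with the -ate form; each ion's ligands are alphabetised independently.
The complex cation is given as 1+; its ligand charges sum to -2, so Au = +3.
A 1:1 salt means the anion carries the equal and opposite charge, 1−.
Anion: ligand charges sum to -4; for the ion to be 1−, Os = +3.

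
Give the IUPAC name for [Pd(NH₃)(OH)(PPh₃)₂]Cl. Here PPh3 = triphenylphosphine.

The 1 chloride counter-ion carries a total charge of -1, so each complex ion is 1+.
Ligand charges: 2×triphenylphosphine (neutral), 1×ammine (neutral), 1×hydroxo (-1 each); total -1. So Pd + (-1) = 1+, giving Pd = +2.
Ligands are named alphabetically: ammine before hydroxo before triphenylphosphine.

amminehydroxobis(triphenylphosphine)palladium(II) chloride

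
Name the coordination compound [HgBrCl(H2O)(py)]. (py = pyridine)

There is no counter-ion, so the complex is neutral overall.
Ligand charges: 1×pyridine (neutral), 1×aqua (neutral), 1×chloro (-1 each), 1×bromo (-1 each); total -2. So Hg + (-2) = 0, giving Hg = +2.
Ligands are named alphabetically: aqua before bromo before chloro before pyridine.

aquabromochloro(pyridine)mercury(II)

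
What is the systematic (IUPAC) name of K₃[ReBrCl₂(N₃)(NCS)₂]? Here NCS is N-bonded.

The 3 potassium counter-ions carry a total charge of +3, so each complex ion is 3−.
Ligand charges: 1×azido (-1 each), 1×bromo (-1 each), 2×isothiocyanato (-1 each), 2×chloro (-1 each); total -6. So Re + (-6) = 3−, giving Re = +3.
Ligands are named alphabetically: azido before bromo before chloro before isothiocyanato.
The complex ion is anionic, so rhenium takes the -ate form rhenate(III).

potassium azidobromodichlorodiisothiocyanatorhenate(III)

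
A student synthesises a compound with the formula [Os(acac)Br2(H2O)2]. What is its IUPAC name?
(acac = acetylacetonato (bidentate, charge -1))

(acetylacetonato)diaquadibromoosmium(III)

There is no counter-ion, so the complex is neutral overall.
Ligand charges: 2×bromo (-1 each), 2×aqua (neutral), 1×acetylacetonato (-1 each); total -3. So Os + (-3) = 0, giving Os = +3.
Ligands are named alphabetically: acetylacetonato before aqua before bromo.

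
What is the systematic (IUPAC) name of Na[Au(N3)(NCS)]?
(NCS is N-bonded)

The 1 sodium counter-ion carries a total charge of +1, so each complex ion is 1−.
Ligand charges: 1×isothiocyanato (-1 each), 1×azido (-1 each); total -2. So Au + (-2) = 1−, giving Au = +1.
Ligands are named alphabetically: azido before isothiocyanato.
The complex ion is anionic, so gold takes the -ate form aurate(I).

sodium azidoisothiocyanatoaurate(I)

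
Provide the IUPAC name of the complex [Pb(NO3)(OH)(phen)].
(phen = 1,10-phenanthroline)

hydroxonitrato(1,10-phenanthroline)lead(II)

There is no counter-ion, so the complex is neutral overall.
Ligand charges: 1×nitrato (-1 each), 1×hydroxo (-1 each), 1×1,10-phenanthroline (neutral); total -2. So Pb + (-2) = 0, giving Pb = +2.
Ligands are named alphabetically: hydroxo before nitrato before phenanthroline.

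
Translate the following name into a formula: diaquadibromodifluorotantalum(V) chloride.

[TaBr2F2(H2O)2]Cl

Ligands: 2 aqua (H2O, neutral), 2 fluoro (F, -1), 2 bromo (Br, -1). Ligand charge sum = -4.
Charge balance with chloride (-1) requires 1 complex ion per 1 chloride.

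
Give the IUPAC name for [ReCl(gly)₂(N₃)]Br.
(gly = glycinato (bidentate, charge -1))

The 1 bromide counter-ion carries a total charge of -1, so each complex ion is 1+.
Ligand charges: 2×glycinato (-1 each), 1×azido (-1 each), 1×chloro (-1 each); total -4. So Re + (-4) = 1+, giving Re = +5.
Ligands are named alphabetically: azido before chloro before glycinato.

azidochlorobis(glycinato)rhenium(V) bromide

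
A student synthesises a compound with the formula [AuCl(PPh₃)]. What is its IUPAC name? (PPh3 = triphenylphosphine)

There is no counter-ion, so the complex is neutral overall.
Ligand charges: 1×triphenylphosphine (neutral), 1×chloro (-1 each); total -1. So Au + (-1) = 0, giving Au = +1.
Ligands are named alphabetically: chloro before triphenylphosphine.

chloro(triphenylphosphine)gold(I)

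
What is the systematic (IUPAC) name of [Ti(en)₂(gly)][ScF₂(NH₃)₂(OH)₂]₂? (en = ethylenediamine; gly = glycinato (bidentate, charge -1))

bis(ethylenediamine)(glycinato)titanium(III) diamminedifluorodihydroxoscandate(III)

Both ions are complex: the cation is named first with the plain metal name, the anion second with the -ate form; each ion's ligands are alphabetised independently.
Scandium is always +3 in its complexes; the anion's ligand charges sum to -4, so the complex anion is 1−.
With 2 anions per cation, the cation must be 2×1 = 2+.
Cation: ligand charges sum to -1; for the ion to be 2+, Ti = +3.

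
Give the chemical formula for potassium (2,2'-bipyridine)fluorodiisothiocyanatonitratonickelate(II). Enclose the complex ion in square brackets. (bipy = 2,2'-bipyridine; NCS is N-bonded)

K2[Ni(bipy)F(NCS)2(NO3)]

Ligands: 1 2,2'-bipyridine (bipy, neutral), 1 fluoro (F, -1), 2 isothiocyanato (NCS, -1), 1 nitrato (NO3, -1). Ligand charge sum = -4.
With Ni in oxidation state +2, the complex ion is [Ni...]^2−.
Charge balance with potassium (+1) requires 1 complex ion per 2 potassium.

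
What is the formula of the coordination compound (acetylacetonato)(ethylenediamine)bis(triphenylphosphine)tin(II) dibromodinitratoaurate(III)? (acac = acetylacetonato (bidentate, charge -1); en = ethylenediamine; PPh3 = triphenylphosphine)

Cation [Sn…]: ligand charges -1, Sn(II) ⇒ ion charge 1+.
Anion [Au…]: ligand charges -4, Au(III) ⇒ ion charge 1−.

[Sn(acac)(en)(PPh3)2][AuBr2(NO3)2]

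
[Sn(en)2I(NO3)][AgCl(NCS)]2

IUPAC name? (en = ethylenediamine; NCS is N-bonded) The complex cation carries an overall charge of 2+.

bis(ethylenediamine)iodonitratotin(IV) chloroisothiocyanatoargentate(I)

The complex cation is given as 2+; its ligand charges sum to -2, so Sn = +4.
With 2 anions per cation, each anion must be 2/2 = 1−.
Anion: ligand charges sum to -2; for the ion to be 1−, Ag = +1.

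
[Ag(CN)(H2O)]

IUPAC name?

There is no counter-ion, so the complex is neutral overall.
Ligand charges: 1×cyano (-1 each), 1×aqua (neutral); total -1. So Ag + (-1) = 0, giving Ag = +1.
Ligands are named alphabetically: aqua before cyano.

aquacyanosilver(I)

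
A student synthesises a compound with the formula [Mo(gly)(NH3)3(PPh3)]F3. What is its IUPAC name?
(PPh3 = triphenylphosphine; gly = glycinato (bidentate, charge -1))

The 3 fluoride counter-ions carry a total charge of -3, so each complex ion is 3+.
Ligand charges: 3×ammine (neutral), 1×triphenylphosphine (neutral), 1×glycinato (-1 each); total -1. So Mo + (-1) = 3+, giving Mo = +4.
Ligands are named alphabetically: ammine before glycinato before triphenylphosphine.

triammine(glycinato)(triphenylphosphine)molybdenum(IV) fluoride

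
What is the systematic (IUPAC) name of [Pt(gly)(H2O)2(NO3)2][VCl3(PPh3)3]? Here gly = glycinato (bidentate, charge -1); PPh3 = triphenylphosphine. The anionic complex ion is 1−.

diaqua(glycinato)dinitratoplatinum(IV) trichlorotris(triphenylphosphine)vanadate(II)

The complex anion is given as 1−; its ligand charges sum to -3, so V = +2.
A 1:1 salt means the cation carries the equal and opposite charge, 1+.
Cation: ligand charges sum to -3; for the ion to be 1+, Pt = +4.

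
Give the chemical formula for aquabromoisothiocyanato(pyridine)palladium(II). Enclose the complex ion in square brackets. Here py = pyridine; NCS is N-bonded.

[PdBr(H2O)(NCS)(py)]

Ligands: 1 aqua (H2O, neutral), 1 pyridine (py, neutral), 1 bromo (Br, -1), 1 isothiocyanato (NCS, -1). Ligand charge sum = -2.
With Pd in oxidation state +2, the complex ion is [Pd...].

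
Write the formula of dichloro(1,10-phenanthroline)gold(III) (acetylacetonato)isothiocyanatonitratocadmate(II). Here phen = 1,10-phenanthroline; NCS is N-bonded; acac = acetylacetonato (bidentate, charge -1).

[AuCl2(phen)][Cd(acac)(NCS)(NO3)]

Cation [Au…]: ligand charges -2, Au(III) ⇒ ion charge 1+.
Anion [Cd…]: ligand charges -3, Cd(II) ⇒ ion charge 1−.
One 1+ cation balances one 1− anion.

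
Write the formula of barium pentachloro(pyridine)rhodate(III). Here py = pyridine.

Ba[RhCl5(py)]

Ligands: 1 pyridine (py, neutral), 5 chloro (Cl, -1). Ligand charge sum = -5.
With Rh in oxidation state +3, the complex ion is [Rh...]^2−.
Charge balance with barium (+2) requires 1 complex ion per 1 barium.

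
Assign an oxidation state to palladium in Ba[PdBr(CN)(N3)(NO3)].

1 barium outside the brackets (+2 each) → the complex ion is 2−.
Ligand charges: 1×NO3 = -1; 1×CN = -1; 1×N3 = -1; 1×Br = -1; sum -4.
Pd + (-4) = 2− ⇒ Pd is +2.

+2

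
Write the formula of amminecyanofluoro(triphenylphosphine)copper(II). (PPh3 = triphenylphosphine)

[Cu(CN)F(NH3)(PPh3)]

Ligands: 1 triphenylphosphine (PPh3, neutral), 1 cyano (CN, -1), 1 fluoro (F, -1), 1 ammine (NH3, neutral). Ligand charge sum = -2.
With Cu in oxidation state +2, the complex ion is [Cu...].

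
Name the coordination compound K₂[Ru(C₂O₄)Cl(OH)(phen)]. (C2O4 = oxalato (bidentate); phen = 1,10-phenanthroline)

The 2 potassium counter-ions carry a total charge of +2, so each complex ion is 2−.
Ligand charges: 1×chloro (-1 each), 1×oxalato (-2 each), 1×hydroxo (-1 each), 1×1,10-phenanthroline (neutral); total -4. So Ru + (-4) = 2−, giving Ru = +2.
The complex ion is anionic, so ruthenium takes the -ate form ruthenate(II).

potassium chlorohydroxooxalato(1,10-phenanthroline)ruthenate(II)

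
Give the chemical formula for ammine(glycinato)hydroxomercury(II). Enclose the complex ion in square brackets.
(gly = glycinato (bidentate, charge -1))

Ligands: 1 ammine (NH3, neutral), 1 hydroxo (OH, -1), 1 glycinato (gly, -1). Ligand charge sum = -2.
With Hg in oxidation state +2, the complex ion is [Hg...].

[Hg(gly)(NH3)(OH)]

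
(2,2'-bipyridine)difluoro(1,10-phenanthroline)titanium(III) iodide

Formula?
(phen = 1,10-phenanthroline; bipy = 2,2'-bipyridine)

Ligands: 1 1,10-phenanthroline (phen, neutral), 1 2,2'-bipyridine (bipy, neutral), 2 fluoro (F, -1). Ligand charge sum = -2.
Charge balance with iodide (-1) requires 1 complex ion per 1 iodide.

[Ti(bipy)F2(phen)]I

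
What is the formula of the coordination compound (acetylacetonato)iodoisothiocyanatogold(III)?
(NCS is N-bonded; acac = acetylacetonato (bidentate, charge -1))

[Au(acac)I(NCS)]

Ligands: 1 iodo (I, -1), 1 isothiocyanato (NCS, -1), 1 acetylacetonato (acac, -1). Ligand charge sum = -3.
With Au in oxidation state +3, the complex ion is [Au...].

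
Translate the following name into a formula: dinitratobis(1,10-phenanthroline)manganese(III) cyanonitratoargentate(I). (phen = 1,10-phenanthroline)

Cation [Mn…]: ligand charges -2, Mn(III) ⇒ ion charge 1+.
Anion [Ag…]: ligand charges -2, Ag(I) ⇒ ion charge 1−.
One 1+ cation balances one 1− anion.

[Mn(NO3)2(phen)2][Ag(CN)(NO3)]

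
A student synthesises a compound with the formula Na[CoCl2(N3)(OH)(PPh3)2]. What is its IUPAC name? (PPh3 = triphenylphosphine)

sodium azidodichlorohydroxobis(triphenylphosphine)cobaltate(III)

The 1 sodium counter-ion carries a total charge of +1, so each complex ion is 1−.
Ligand charges: 2×chloro (-1 each), 1×hydroxo (-1 each), 1×azido (-1 each), 2×triphenylphosphine (neutral); total -4. So Co + (-4) = 1−, giving Co = +3.
Ligands are named alphabetically: azido before chloro before hydroxo before triphenylphosphine.
The complex ion is anionic, so cobalt takes the -ate form cobaltate(III).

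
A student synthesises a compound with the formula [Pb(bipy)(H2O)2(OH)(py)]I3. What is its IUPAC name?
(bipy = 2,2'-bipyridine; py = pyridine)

diaqua(2,2'-bipyridine)hydroxo(pyridine)lead(IV) iodide

The 3 iodide counter-ions carry a total charge of -3, so each complex ion is 3+.
Ligand charges: 1×2,2'-bipyridine (neutral), 2×aqua (neutral), 1×pyridine (neutral), 1×hydroxo (-1 each); total -1. So Pb + (-1) = 3+, giving Pb = +4.
Ligands are named alphabetically: aqua before bipyridine before hydroxo before pyridine.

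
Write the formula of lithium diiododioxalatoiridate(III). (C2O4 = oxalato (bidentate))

Li3[Ir(C2O4)2I2]

Ligands: 2 iodo (I, -1), 2 oxalato (C2O4, -2). Ligand charge sum = -6.
Charge balance with lithium (+1) requires 1 complex ion per 3 lithium.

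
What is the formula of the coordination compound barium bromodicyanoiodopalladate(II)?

Ba[PdBr(CN)2I]

Ligands: 2 cyano (CN, -1), 1 bromo (Br, -1), 1 iodo (I, -1). Ligand charge sum = -4.
With Pd in oxidation state +2, the complex ion is [Pd...]^2−.
Charge balance with barium (+2) requires 1 complex ion per 1 barium.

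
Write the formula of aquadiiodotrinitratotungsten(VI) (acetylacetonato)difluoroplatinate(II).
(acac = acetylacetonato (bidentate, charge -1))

[W(H2O)I2(NO3)3][Pt(acac)F2]

Cation [W…]: ligand charges -5, W(VI) ⇒ ion charge 1+.
Anion [Pt…]: ligand charges -3, Pt(II) ⇒ ion charge 1−.
One 1+ cation balances one 1− anion.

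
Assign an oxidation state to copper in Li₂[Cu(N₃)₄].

+2

2 lithium outside the brackets (+1 each) → the complex ion is 2−.
Ligand charges: 4×N3 = -4; sum -4.
Cu + (-4) = 2− ⇒ Cu is +2.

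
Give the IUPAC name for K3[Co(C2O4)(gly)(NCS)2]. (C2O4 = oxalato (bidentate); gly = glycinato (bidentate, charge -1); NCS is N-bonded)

The 3 potassium counter-ions carry a total charge of +3, so each complex ion is 3−.
Ligand charges: 1×oxalato (-2 each), 1×glycinato (-1 each), 2×isothiocyanato (-1 each); total -5. So Co + (-5) = 3−, giving Co = +2.
The complex ion is anionic, so cobalt takes the -ate form cobaltate(II).

potassium (glycinato)diisothiocyanatooxalatocobaltate(II)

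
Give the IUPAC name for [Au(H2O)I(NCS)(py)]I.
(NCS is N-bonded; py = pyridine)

The 1 iodide counter-ion carries a total charge of -1, so each complex ion is 1+.
Ligand charges: 1×isothiocyanato (-1 each), 1×pyridine (neutral), 1×aqua (neutral), 1×iodo (-1 each); total -2. So Au + (-2) = 1+, giving Au = +3.
Ligands are named alphabetically: aqua before iodo before isothiocyanato before pyridine.

aquaiodoisothiocyanato(pyridine)gold(III) iodide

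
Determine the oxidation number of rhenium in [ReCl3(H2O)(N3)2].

+5

No counter-ion: the bracketed complex is neutral.
Ligand charges: 2×N3 = -2; 3×Cl = -3; 1×H2O neutral; sum -5.
Re + (-5) = 0 ⇒ Re is +5.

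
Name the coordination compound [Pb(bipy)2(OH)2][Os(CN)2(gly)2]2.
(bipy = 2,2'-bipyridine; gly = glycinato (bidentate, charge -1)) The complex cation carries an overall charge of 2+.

bis(2,2'-bipyridine)dihydroxolead(IV) dicyanobis(glycinato)osmate(III)

The complex cation is given as 2+; its ligand charges sum to -2, so Pb = +4.
With 2 anions per cation, each anion must be 2/2 = 1−.
Anion: ligand charges sum to -4; for the ion to be 1−, Os = +3.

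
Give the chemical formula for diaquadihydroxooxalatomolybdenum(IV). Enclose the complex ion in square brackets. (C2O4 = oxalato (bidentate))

[Mo(C2O4)(H2O)2(OH)2]

Ligands: 2 hydroxo (OH, -1), 2 aqua (H2O, neutral), 1 oxalato (C2O4, -2). Ligand charge sum = -4.
With Mo in oxidation state +4, the complex ion is [Mo...].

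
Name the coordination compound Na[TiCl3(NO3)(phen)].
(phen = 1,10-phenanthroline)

The 1 sodium counter-ion carries a total charge of +1, so each complex ion is 1−.
Ligand charges: 3×chloro (-1 each), 1×nitrato (-1 each), 1×1,10-phenanthroline (neutral); total -4. So Ti + (-4) = 1−, giving Ti = +3.
Ligands are named alphabetically: chloro before nitrato before phenanthroline.
The complex ion is anionic, so titanium takes the -ate form titanate(III).

sodium trichloronitrato(1,10-phenanthroline)titanate(III)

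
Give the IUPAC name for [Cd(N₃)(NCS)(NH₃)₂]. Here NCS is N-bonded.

diammineazidoisothiocyanatocadmium(II)

There is no counter-ion, so the complex is neutral overall.
Ligand charges: 1×azido (-1 each), 2×ammine (neutral), 1×isothiocyanato (-1 each); total -2. So Cd + (-2) = 0, giving Cd = +2.
Ligands are named alphabetically: ammine before azido before isothiocyanato.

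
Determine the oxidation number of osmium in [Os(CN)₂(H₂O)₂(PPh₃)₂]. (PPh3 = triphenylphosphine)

No counter-ion: the bracketed complex is neutral.
Ligand charges: 2×CN = -2; 2×PPh3 neutral; 2×H2O neutral; sum -2.
Os + (-2) = 0 ⇒ Os is +2.

+2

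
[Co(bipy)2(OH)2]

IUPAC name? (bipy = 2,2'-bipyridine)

There is no counter-ion, so the complex is neutral overall.
Ligand charges: 2×2,2'-bipyridine (neutral), 2×hydroxo (-1 each); total -2. So Co + (-2) = 0, giving Co = +2.
Ligands are named alphabetically: bipyridine before hydroxo.

bis(2,2'-bipyridine)dihydroxocobalt(II)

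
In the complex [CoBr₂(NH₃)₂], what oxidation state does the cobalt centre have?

+2

No counter-ion: the bracketed complex is neutral.
Ligand charges: 2×NH3 neutral; 2×Br = -2; sum -2.
Co + (-2) = 0 ⇒ Co is +2.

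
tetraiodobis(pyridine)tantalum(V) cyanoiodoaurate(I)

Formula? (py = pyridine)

[TaI4(py)2][Au(CN)I]

Cation [Ta…]: ligand charges -4, Ta(V) ⇒ ion charge 1+.
Anion [Au…]: ligand charges -2, Au(I) ⇒ ion charge 1−.
One 1+ cation balances one 1− anion.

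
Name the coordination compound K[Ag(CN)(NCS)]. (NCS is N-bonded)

potassium cyanoisothiocyanatoargentate(I)

The 1 potassium counter-ion carries a total charge of +1, so each complex ion is 1−.
Ligand charges: 1×isothiocyanato (-1 each), 1×cyano (-1 each); total -2. So Ag + (-2) = 1−, giving Ag = +1.
The complex ion is anionic, so silver takes the -ate form argentate(I).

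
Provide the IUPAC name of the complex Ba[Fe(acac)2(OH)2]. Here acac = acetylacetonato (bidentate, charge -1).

The 1 barium counter-ion carries a total charge of +2, so each complex ion is 2−.
Ligand charges: 2×hydroxo (-1 each), 2×acetylacetonato (-1 each); total -4. So Fe + (-4) = 2−, giving Fe = +2.
The complex ion is anionic, so iron takes the -ate form ferrate(II).

barium bis(acetylacetonato)dihydroxoferrate(II)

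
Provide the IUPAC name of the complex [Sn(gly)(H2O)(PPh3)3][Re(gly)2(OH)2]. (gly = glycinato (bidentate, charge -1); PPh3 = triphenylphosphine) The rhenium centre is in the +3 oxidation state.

aqua(glycinato)tris(triphenylphosphine)tin(II) bis(glycinato)dihydroxorhenate(III)

Re is given as +3; the anion's ligand charges sum to -4, so the complex anion is 1−.
A 1:1 salt means the cation carries the equal and opposite charge, 1+.
Cation: ligand charges sum to -1; for the ion to be 1+, Sn = +2.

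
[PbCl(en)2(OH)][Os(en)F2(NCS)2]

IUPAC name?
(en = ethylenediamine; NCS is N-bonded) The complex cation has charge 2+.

Both ions are complex: the cation is named first with the plain metal name, the anion second with the -ate form; each ion's ligands are alphabetised independently.
The complex cation is given as 2+; its ligand charges sum to -2, so Pb = +4.
A 1:1 salt means the anion carries the equal and opposite charge, 2−.
Anion: ligand charges sum to -4; for the ion to be 2−, Os = +2.

chlorobis(ethylenediamine)hydroxolead(IV) (ethylenediamine)difluorodiisothiocyanatoosmate(II)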